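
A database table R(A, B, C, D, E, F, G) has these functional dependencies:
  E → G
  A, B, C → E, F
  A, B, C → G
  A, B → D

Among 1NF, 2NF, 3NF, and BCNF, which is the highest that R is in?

Candidate key: {A, B, C}. Prime attributes: {A, B, C}.
E → G breaks BCNF: {E}⁺ = {E, G}, so {E} is not a superkey.
Because {G} is non-prime and the left side of E → G is not a superkey, the relation is not in 3NF.
The proper key subset {A, B} of {A, B, C} determines non-prime {D}, so the relation is not even in 2NF.

1NF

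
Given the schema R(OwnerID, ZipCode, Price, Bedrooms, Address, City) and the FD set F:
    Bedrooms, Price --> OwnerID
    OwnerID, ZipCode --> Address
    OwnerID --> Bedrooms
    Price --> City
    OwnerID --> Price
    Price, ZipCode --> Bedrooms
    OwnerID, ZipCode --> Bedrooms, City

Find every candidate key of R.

Attributes never on any right-hand side: {ZipCode} — every candidate key must contain it.
{OwnerID, ZipCode}⁺ = {Address, Bedrooms, City, OwnerID, Price, ZipCode} — all of the relation — so {OwnerID, ZipCode} is a candidate key.
{Price, ZipCode}⁺ = {Address, Bedrooms, City, OwnerID, Price, ZipCode} — all of the relation — so {Price, ZipCode} is a candidate key.
Any other superkey properly contains one of these, so there are no further candidate keys.

{OwnerID, ZipCode}, {Price, ZipCode}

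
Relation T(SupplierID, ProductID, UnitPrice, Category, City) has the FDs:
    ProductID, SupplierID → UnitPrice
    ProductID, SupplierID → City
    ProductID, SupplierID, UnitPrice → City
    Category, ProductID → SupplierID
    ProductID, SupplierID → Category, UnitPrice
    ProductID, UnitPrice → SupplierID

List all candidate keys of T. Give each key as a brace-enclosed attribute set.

{ProductID} never appears on the right of any FD, so every key must include it.
{Category, ProductID}⁺ = {Category, City, ProductID, SupplierID, UnitPrice}, which is every attribute, so {Category, ProductID} is a candidate key.
{ProductID, SupplierID}⁺ = {Category, City, ProductID, SupplierID, UnitPrice}, which is every attribute, so {ProductID, SupplierID} is a candidate key.
{ProductID, UnitPrice}⁺ = {Category, City, ProductID, SupplierID, UnitPrice}, which is every attribute, so {ProductID, UnitPrice} is a candidate key.
These are minimal and exhaustive — every other superkey contains one of them.

{Category, ProductID}, {ProductID, SupplierID}, {ProductID, UnitPrice}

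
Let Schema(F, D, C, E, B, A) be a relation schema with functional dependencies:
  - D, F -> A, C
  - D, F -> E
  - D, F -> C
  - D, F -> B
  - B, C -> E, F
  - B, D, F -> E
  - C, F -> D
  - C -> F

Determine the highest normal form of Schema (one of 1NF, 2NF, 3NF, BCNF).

BCNF

Candidate keys: {C}, {D, F}. Prime attributes: {C, D, F}.
The left-hand side of every FD is a superkey, so BCNF is satisfied.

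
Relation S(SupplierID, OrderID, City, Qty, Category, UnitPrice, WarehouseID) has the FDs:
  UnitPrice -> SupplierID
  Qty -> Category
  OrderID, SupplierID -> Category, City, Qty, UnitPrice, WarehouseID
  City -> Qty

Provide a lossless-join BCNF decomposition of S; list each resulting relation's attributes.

{Category, Qty}; {City, OrderID, UnitPrice, WarehouseID}; {City, Qty}; {SupplierID, UnitPrice}

Candidate keys of the original relation: {OrderID, SupplierID}, {OrderID, UnitPrice}.
In {Category, City, OrderID, Qty, SupplierID, UnitPrice, WarehouseID}, {UnitPrice} is not a superkey ({UnitPrice}⁺ restricted to this set is {SupplierID, UnitPrice}), so split on UnitPrice -> SupplierID into {SupplierID, UnitPrice} and {Category, City, OrderID, Qty, UnitPrice, WarehouseID}.
{SupplierID, UnitPrice}: every determinant is a superkey — BCNF.
In {Category, City, OrderID, Qty, UnitPrice, WarehouseID}, {Qty} is not a superkey ({Qty}⁺ restricted to this set is {Category, Qty}), so split on Qty -> Category into {Category, Qty} and {City, OrderID, Qty, UnitPrice, WarehouseID}.
{Category, Qty}: every determinant is a superkey — BCNF.
In {City, OrderID, Qty, UnitPrice, WarehouseID}, {City} is not a superkey ({City}⁺ restricted to this set is {City, Qty}), so split on City -> Qty into {City, Qty} and {City, OrderID, UnitPrice, WarehouseID}.
{City, Qty}: every determinant is a superkey — BCNF.
{City, OrderID, UnitPrice, WarehouseID}: every determinant is a superkey — BCNF.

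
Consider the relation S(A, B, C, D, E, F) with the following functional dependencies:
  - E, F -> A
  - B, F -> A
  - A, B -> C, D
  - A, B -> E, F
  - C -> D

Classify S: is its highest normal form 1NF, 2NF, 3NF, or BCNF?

Candidate keys: {A, B}, {B, F}. Prime attributes: {A, B, F}.
For E, F -> A we have {E, F}⁺ = {A, E, F}; {E, F} is not a superkey, so BCNF fails.
C -> D has non-prime {D} on the right and a non-superkey on the left, so 3NF fails.
No proper subset of a key has a non-prime attribute in its closure, so there is no partial dependency; 2NF holds.

2NF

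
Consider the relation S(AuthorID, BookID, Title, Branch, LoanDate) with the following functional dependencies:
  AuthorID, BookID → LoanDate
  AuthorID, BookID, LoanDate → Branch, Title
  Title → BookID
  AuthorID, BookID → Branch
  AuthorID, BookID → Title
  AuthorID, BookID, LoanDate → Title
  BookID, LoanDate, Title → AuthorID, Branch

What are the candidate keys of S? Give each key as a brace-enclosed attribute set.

{AuthorID, BookID}, {AuthorID, Title}, {LoanDate, Title}

Closure of {AuthorID, BookID} is {AuthorID, BookID, Branch, LoanDate, Title}, the whole schema; {AuthorID, BookID} is a candidate key.
Closure of {AuthorID, Title} is {AuthorID, BookID, Branch, LoanDate, Title}, the whole schema; {AuthorID, Title} is a candidate key.
Closure of {LoanDate, Title} is {AuthorID, BookID, Branch, LoanDate, Title}, the whole schema; {LoanDate, Title} is a candidate key.
Any other superkey properly contains one of these, so there are no further candidate keys.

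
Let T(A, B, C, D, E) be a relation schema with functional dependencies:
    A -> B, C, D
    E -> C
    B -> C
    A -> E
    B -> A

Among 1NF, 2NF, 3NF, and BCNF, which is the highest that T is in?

Candidate keys: {A}, {B}. Prime attributes: {A, B}.
E -> C breaks BCNF: {E}⁺ = {C, E}, so {E} is not a superkey.
E -> C has non-prime {C} on the right and a non-superkey on the left, so 3NF fails.
Every candidate key is a single attribute, so no partial dependency is possible; 2NF holds.

2NF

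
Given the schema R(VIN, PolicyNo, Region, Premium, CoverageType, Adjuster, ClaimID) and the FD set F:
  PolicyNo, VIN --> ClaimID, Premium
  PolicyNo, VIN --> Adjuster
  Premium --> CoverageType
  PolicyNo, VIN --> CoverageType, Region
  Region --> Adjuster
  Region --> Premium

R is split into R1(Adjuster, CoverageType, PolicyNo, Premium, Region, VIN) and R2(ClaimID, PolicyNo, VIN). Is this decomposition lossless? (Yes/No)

The shared attributes are {PolicyNo, VIN} and {PolicyNo, VIN}⁺ = {Adjuster, ClaimID, CoverageType, PolicyNo, Premium, Region, VIN}.
R1 is contained in that closure, so R1 ∩ R2 --> R1 holds and the join is lossless.

Yes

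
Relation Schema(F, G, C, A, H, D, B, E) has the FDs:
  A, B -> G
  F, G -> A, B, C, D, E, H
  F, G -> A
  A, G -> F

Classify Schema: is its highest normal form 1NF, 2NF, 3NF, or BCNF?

Candidate keys: {A, B}, {A, G}, {F, G}. Prime attributes: {A, B, F, G}.
Each dependency's left side is a superkey — BCNF holds.

BCNF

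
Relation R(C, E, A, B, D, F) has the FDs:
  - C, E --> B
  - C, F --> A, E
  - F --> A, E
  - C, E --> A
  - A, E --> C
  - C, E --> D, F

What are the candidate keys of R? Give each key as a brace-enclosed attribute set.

{F}⁺ = {A, B, C, D, E, F}, which is every attribute, so {F} is a candidate key.
{A, E}⁺ = {A, B, C, D, E, F}, which is every attribute, so {A, E} is a candidate key.
{C, E}⁺ = {A, B, C, D, E, F}, which is every attribute, so {C, E} is a candidate key.
No proper subset of any of these is a key, and no other minimal superkey exists.

{A, E}, {C, E}, {F}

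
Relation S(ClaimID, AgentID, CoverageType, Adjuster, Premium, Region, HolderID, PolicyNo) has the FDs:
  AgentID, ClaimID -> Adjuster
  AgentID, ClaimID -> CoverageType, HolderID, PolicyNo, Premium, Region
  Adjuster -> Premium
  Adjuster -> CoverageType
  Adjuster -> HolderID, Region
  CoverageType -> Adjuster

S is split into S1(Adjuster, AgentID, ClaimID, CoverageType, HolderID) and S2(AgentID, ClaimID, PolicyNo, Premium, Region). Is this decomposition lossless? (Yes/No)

S1 ∩ S2 = {AgentID, ClaimID}; its closure under F is {Adjuster, AgentID, ClaimID, CoverageType, HolderID, PolicyNo, Premium, Region}.
S1 is contained in that closure, so S1 ∩ S2 -> S1 holds and the join is lossless.

Yes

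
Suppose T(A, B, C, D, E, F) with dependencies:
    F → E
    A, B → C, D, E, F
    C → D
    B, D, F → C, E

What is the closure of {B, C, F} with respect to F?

Start with {B, C, F}.
F → E applies; add {E} → now {B, C, E, F}.
C → D applies; add {D} → now {B, C, D, E, F}.
No further FD applies.

{B, C, D, E, F}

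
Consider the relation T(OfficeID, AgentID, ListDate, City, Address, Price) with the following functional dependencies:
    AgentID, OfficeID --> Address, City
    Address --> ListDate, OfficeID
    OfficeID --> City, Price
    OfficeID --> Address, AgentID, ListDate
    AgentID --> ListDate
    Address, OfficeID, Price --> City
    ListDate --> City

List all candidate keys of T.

{Address}⁺ = {Address, AgentID, City, ListDate, OfficeID, Price} — all of the relation — so {Address} is a candidate key.
{OfficeID}⁺ = {Address, AgentID, City, ListDate, OfficeID, Price} — all of the relation — so {OfficeID} is a candidate key.
Any other superkey properly contains one of these, so there are no further candidate keys.

{Address}, {OfficeID}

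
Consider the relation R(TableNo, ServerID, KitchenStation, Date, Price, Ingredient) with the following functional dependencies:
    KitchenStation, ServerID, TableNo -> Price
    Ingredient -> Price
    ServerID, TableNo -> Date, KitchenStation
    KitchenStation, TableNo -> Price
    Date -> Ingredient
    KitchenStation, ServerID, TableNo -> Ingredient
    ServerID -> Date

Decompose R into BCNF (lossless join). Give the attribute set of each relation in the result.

{Date, Ingredient}; {Date, ServerID}; {Ingredient, Price}; {KitchenStation, ServerID, TableNo}

Candidate key of the original relation: {ServerID, TableNo}.
Within {Date, Ingredient, KitchenStation, Price, ServerID, TableNo}: {Ingredient}⁺ ∩ {Date, Ingredient, KitchenStation, Price, ServerID, TableNo} = {Ingredient, Price}, not the whole set, so Ingredient -> Price violates BCNF; decompose into {Ingredient, Price} and {Date, Ingredient, KitchenStation, ServerID, TableNo}.
{Ingredient, Price} has no BCNF violation.
Within {Date, Ingredient, KitchenStation, ServerID, TableNo}: {Date}⁺ ∩ {Date, Ingredient, KitchenStation, ServerID, TableNo} = {Date, Ingredient}, not the whole set, so Date -> Ingredient violates BCNF; decompose into {Date, Ingredient} and {Date, KitchenStation, ServerID, TableNo}.
{Date, Ingredient} has no BCNF violation.
Within {Date, KitchenStation, ServerID, TableNo}: {ServerID}⁺ ∩ {Date, KitchenStation, ServerID, TableNo} = {Date, ServerID}, not the whole set, so ServerID -> Date violates BCNF; decompose into {Date, ServerID} and {KitchenStation, ServerID, TableNo}.
{Date, ServerID} has no BCNF violation.
{KitchenStation, ServerID, TableNo} has no BCNF violation.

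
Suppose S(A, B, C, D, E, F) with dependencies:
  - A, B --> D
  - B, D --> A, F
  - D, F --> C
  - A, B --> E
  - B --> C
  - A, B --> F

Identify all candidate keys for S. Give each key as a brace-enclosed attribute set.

{B} never appears on the right of any FD, so every key must include it.
{A, B} is a candidate key since {A, B}⁺ = {A, B, C, D, E, F} covers every attribute.
{B, D} is a candidate key since {B, D}⁺ = {A, B, C, D, E, F} covers every attribute.
These are minimal and exhaustive — every other superkey contains one of them.

{A, B}, {B, D}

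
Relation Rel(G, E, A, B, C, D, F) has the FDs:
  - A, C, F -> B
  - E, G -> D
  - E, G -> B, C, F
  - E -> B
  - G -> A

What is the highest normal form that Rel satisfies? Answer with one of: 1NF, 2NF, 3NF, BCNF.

Candidate key: {E, G}. Prime attributes: {E, G}.
A, C, F -> B: {A, C, F}⁺ = {A, B, C, F}, which is not all of the attributes, so the left side is not a superkey — BCNF is violated.
A, C, F -> B has non-prime {B} on the right and a non-superkey on the left, so 3NF fails.
The proper key subset {E} of {E, G} determines non-prime {B}, so the relation is not even in 2NF.

1NF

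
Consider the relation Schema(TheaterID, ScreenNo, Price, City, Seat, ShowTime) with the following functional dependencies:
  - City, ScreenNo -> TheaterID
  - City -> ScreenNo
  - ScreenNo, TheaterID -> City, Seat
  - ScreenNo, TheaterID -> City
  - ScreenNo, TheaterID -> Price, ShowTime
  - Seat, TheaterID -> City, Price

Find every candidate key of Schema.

{City}, {ScreenNo, TheaterID}, {Seat, TheaterID}

{City}⁺ = {City, Price, ScreenNo, Seat, ShowTime, TheaterID}, which is every attribute, so {City} is a candidate key.
{ScreenNo, TheaterID}⁺ = {City, Price, ScreenNo, Seat, ShowTime, TheaterID}, which is every attribute, so {ScreenNo, TheaterID} is a candidate key.
{Seat, TheaterID}⁺ = {City, Price, ScreenNo, Seat, ShowTime, TheaterID}, which is every attribute, so {Seat, TheaterID} is a candidate key.
No proper subset of any of these is a key, and no other minimal superkey exists.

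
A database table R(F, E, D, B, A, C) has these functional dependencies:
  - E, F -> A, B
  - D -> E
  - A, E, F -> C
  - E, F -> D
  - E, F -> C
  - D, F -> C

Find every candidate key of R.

{D, F}, {E, F}

Attributes never on any right-hand side: {F} — every candidate key must contain it.
{D, F} is a candidate key since {D, F}⁺ = {A, B, C, D, E, F} covers every attribute.
{E, F} is a candidate key since {E, F}⁺ = {A, B, C, D, E, F} covers every attribute.
These are minimal and exhaustive — every other superkey contains one of them.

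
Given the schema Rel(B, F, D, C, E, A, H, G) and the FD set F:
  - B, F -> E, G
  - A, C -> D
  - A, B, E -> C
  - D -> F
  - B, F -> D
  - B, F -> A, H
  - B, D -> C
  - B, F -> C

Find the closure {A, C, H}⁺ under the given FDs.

{A, C, D, F, H}

Start with {A, C, H}.
A, C -> D applies; add {D} → now {A, C, D, H}.
D -> F applies; add {F} → now {A, C, D, F, H}.
No further FD applies.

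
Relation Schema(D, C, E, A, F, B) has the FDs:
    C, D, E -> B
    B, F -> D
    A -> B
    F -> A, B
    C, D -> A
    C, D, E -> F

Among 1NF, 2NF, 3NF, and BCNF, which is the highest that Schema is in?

1NF

Candidate keys: {C, D, E}, {C, E, F}. Prime attributes: {C, D, E, F}.
B, F -> D breaks BCNF: {B, F}⁺ = {A, B, D, F}, so {B, F} is not a superkey.
A -> B determines the non-prime attribute {B} from a non-superkey — 3NF is violated.
{C, D} is a proper subset of the key {C, D, E}, and {C, D}⁺ contains the non-prime attributes {A, B} — a partial dependency, so 2NF is violated.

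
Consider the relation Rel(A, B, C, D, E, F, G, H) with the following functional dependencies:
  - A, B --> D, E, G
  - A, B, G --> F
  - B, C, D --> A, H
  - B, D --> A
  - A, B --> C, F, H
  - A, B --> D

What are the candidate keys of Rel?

{B} never appears on the right of any FD, so every key must include it.
{A, B}⁺ = {A, B, C, D, E, F, G, H}, which is every attribute, so {A, B} is a candidate key.
{B, D}⁺ = {A, B, C, D, E, F, G, H}, which is every attribute, so {B, D} is a candidate key.
No proper subset of any of these is a key, and no other minimal superkey exists.

{A, B}, {B, D}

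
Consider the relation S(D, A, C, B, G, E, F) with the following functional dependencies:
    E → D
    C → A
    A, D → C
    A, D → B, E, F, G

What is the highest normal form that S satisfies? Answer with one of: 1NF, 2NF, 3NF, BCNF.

Candidate keys: {A, D}, {A, E}, {C, D}, {C, E}. Prime attributes: {A, C, D, E}.
E → D: {E}⁺ = {D, E}, which is not all of the attributes, so the left side is not a superkey — BCNF is violated.
But every attribute on its right side ({D}) is prime, and the same holds for every other non-superkey FD, so 3NF still holds.

3NF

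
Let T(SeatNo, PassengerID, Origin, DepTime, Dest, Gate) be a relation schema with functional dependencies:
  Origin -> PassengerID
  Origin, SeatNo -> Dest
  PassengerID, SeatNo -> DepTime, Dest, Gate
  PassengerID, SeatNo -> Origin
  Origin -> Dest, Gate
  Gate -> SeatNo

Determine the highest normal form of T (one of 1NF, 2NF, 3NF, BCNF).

Candidate keys: {Gate, PassengerID}, {Origin}, {PassengerID, SeatNo}. Prime attributes: {Gate, Origin, PassengerID, SeatNo}.
Gate -> SeatNo breaks BCNF: {Gate}⁺ = {Gate, SeatNo}, so {Gate} is not a superkey.
But every attribute on its right side ({SeatNo}) is prime, and the same holds for every other non-superkey FD, so 3NF still holds.

3NF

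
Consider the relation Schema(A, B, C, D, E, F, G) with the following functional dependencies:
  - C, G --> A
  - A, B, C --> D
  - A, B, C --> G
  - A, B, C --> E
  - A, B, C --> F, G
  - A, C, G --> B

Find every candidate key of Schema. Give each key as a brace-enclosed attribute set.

{A, B, C}, {C, G}

Attributes never on any right-hand side: {C} — every candidate key must contain it.
Closure of {C, G} is {A, B, C, D, E, F, G}, the whole schema; {C, G} is a candidate key.
Closure of {A, B, C} is {A, B, C, D, E, F, G}, the whole schema; {A, B, C} is a candidate key.
Any other superkey properly contains one of these, so there are no further candidate keys.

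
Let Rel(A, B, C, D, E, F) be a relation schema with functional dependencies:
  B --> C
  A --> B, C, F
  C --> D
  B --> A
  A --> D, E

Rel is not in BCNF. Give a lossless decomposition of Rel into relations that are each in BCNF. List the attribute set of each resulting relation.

{A, B, C, E, F}; {C, D}

Candidate keys of the original relation: {A}, {B}.
In {A, B, C, D, E, F}, {C} is not a superkey ({C}⁺ restricted to this set is {C, D}), so split on C --> D into {C, D} and {A, B, C, E, F}.
{C, D} is in BCNF.
{A, B, C, E, F} is in BCNF.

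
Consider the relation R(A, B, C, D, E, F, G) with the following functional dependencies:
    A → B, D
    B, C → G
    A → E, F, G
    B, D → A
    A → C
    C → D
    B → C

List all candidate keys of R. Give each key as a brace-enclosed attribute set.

{A}, {B}

{A}⁺ = {A, B, C, D, E, F, G}, which is every attribute, so {A} is a candidate key.
{B}⁺ = {A, B, C, D, E, F, G}, which is every attribute, so {B} is a candidate key.
Any other superkey properly contains one of these, so there are no further candidate keys.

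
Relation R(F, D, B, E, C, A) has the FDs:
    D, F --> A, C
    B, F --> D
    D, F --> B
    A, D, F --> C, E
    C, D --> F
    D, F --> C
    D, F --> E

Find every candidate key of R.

{B, F}⁺ = {A, B, C, D, E, F} — all of the relation — so {B, F} is a candidate key.
{C, D}⁺ = {A, B, C, D, E, F} — all of the relation — so {C, D} is a candidate key.
{D, F}⁺ = {A, B, C, D, E, F} — all of the relation — so {D, F} is a candidate key.
Any other superkey properly contains one of these, so there are no further candidate keys.

{B, F}, {C, D}, {D, F}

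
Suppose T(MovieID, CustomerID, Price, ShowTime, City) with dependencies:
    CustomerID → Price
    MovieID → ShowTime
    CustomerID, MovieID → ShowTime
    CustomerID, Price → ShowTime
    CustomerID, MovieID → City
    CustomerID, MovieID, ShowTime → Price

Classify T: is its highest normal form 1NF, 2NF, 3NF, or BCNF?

1NF

Candidate key: {CustomerID, MovieID}. Prime attributes: {CustomerID, MovieID}.
CustomerID → Price: {CustomerID}⁺ = {CustomerID, Price, ShowTime}, which is not all of the attributes, so the left side is not a superkey — BCNF is violated.
CustomerID → Price has non-prime {Price} on the right and a non-superkey on the left, so 3NF fails.
Since {CustomerID} ⊂ {CustomerID, MovieID} and {CustomerID}⁺ ⊇ {Price, ShowTime} with {Price, ShowTime} non-prime, there is a partial dependency; 2NF fails.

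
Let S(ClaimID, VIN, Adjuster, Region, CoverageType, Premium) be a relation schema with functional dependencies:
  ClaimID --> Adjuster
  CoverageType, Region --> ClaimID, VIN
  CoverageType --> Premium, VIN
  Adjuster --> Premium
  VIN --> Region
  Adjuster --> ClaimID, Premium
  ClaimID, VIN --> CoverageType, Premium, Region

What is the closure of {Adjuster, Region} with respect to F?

{Adjuster, ClaimID, Premium, Region}

Start with {Adjuster, Region}.
Adjuster --> Premium applies; add {Premium} → now {Adjuster, Premium, Region}.
Adjuster --> ClaimID, Premium applies; add {ClaimID} → now {Adjuster, ClaimID, Premium, Region}.
No further FD applies.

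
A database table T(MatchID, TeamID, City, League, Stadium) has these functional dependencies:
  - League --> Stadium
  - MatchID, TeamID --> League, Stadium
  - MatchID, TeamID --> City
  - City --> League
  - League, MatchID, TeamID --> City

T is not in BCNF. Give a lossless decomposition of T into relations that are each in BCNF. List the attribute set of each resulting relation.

{City, League}; {City, MatchID, TeamID}; {League, Stadium}

Candidate key of the original relation: {MatchID, TeamID}.
{City, League, MatchID, Stadium, TeamID}: {League} determines {League, Stadium} here but is not a superkey — split on League --> Stadium, giving {League, Stadium} and {City, League, MatchID, TeamID}.
{League, Stadium} has no BCNF violation.
{City, League, MatchID, TeamID}: {City} determines {City, League} here but is not a superkey — split on City --> League, giving {City, League} and {City, MatchID, TeamID}.
{City, League} has no BCNF violation.
{City, MatchID, TeamID} has no BCNF violation.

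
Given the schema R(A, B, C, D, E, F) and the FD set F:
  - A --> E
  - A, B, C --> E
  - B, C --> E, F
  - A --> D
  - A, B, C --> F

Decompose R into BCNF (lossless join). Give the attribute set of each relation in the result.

Candidate key of the original relation: {A, B, C}.
In {A, B, C, D, E, F}, {A} is not a superkey ({A}⁺ restricted to this set is {A, D, E}), so split on A --> D, E into {A, D, E} and {A, B, C, F}.
{A, D, E}: every determinant is a superkey — BCNF.
In {A, B, C, F}, {B, C} is not a superkey ({B, C}⁺ restricted to this set is {B, C, F}), so split on B, C --> F into {B, C, F} and {A, B, C}.
{B, C, F}: every determinant is a superkey — BCNF.
{A, B, C}: every determinant is a superkey — BCNF.

{A, B, C}; {A, D, E}; {B, C, F}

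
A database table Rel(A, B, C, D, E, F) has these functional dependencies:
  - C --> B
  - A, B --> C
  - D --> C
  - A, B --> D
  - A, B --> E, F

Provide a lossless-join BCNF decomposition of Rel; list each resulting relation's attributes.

{A, D, E, F}; {B, C}; {C, D}

Candidate keys of the original relation: {A, B}, {A, C}, {A, D}.
{A, B, C, D, E, F}: {C} determines {B, C} here but is not a superkey — split on C --> B, giving {B, C} and {A, C, D, E, F}.
{B, C} is in BCNF.
{A, C, D, E, F}: {D} determines {C, D} here but is not a superkey — split on D --> C, giving {C, D} and {A, D, E, F}.
{C, D} is in BCNF.
{A, D, E, F} is in BCNF.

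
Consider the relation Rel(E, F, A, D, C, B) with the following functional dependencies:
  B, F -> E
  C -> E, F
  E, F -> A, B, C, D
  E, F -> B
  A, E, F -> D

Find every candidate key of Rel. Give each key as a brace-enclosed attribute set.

{B, F}, {C}, {E, F}

{C} is a candidate key since {C}⁺ = {A, B, C, D, E, F} covers every attribute.
{B, F} is a candidate key since {B, F}⁺ = {A, B, C, D, E, F} covers every attribute.
{E, F} is a candidate key since {E, F}⁺ = {A, B, C, D, E, F} covers every attribute.
No proper subset of any of these is a key, and no other minimal superkey exists.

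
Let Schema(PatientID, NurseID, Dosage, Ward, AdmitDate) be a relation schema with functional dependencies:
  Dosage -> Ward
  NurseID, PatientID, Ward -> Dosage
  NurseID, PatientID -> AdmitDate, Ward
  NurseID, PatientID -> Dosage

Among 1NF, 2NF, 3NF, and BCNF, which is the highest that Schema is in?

2NF

Candidate key: {NurseID, PatientID}. Prime attributes: {NurseID, PatientID}.
Dosage -> Ward breaks BCNF: {Dosage}⁺ = {Dosage, Ward}, so {Dosage} is not a superkey.
Dosage -> Ward determines the non-prime attribute {Ward} from a non-superkey — 3NF is violated.
No non-prime attribute depends on a proper subset of any candidate key, so 2NF holds.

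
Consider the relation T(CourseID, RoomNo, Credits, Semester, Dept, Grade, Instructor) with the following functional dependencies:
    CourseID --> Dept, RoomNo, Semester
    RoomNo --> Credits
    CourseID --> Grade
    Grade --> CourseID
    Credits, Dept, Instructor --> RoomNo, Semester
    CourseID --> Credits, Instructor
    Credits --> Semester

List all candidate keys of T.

{CourseID}⁺ = {CourseID, Credits, Dept, Grade, Instructor, RoomNo, Semester} — all of the relation — so {CourseID} is a candidate key.
{Grade}⁺ = {CourseID, Credits, Dept, Grade, Instructor, RoomNo, Semester} — all of the relation — so {Grade} is a candidate key.
Any other superkey properly contains one of these, so there are no further candidate keys.

{CourseID}, {Grade}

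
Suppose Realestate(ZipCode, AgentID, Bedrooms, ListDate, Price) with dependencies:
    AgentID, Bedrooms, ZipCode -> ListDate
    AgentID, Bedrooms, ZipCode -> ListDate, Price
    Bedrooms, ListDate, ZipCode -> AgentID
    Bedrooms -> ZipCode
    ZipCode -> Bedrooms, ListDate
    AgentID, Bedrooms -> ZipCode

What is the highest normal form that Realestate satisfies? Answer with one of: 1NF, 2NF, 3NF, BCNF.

Candidate keys: {Bedrooms}, {ZipCode}. Prime attributes: {Bedrooms, ZipCode}.
Every FD has a superkey on the left, so the relation is in BCNF.

BCNF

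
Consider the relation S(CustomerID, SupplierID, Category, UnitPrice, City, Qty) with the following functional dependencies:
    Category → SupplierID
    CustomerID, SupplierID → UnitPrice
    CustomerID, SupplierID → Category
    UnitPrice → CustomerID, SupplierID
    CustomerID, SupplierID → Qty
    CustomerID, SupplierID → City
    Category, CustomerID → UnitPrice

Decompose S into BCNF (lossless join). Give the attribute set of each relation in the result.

{Category, City, CustomerID, Qty, UnitPrice}; {Category, SupplierID}

Candidate keys of the original relation: {Category, CustomerID}, {CustomerID, SupplierID}, {UnitPrice}.
In {Category, City, CustomerID, Qty, SupplierID, UnitPrice}, {Category} is not a superkey ({Category}⁺ restricted to this set is {Category, SupplierID}), so split on Category → SupplierID into {Category, SupplierID} and {Category, City, CustomerID, Qty, UnitPrice}.
{Category, SupplierID} has no BCNF violation.
{Category, City, CustomerID, Qty, UnitPrice} has no BCNF violation.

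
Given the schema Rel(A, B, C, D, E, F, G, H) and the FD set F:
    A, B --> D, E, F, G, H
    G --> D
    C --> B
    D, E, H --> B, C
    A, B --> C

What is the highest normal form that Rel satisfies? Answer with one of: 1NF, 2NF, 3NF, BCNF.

Candidate keys: {A, B}, {A, C}, {A, D, E, H}, {A, E, G, H}. Prime attributes: {A, B, C, D, E, G, H}.
G --> D: {G}⁺ = {D, G}, which is not all of the attributes, so the left side is not a superkey — BCNF is violated.
Its right-hand attributes {D} are all prime, as are those of every other non-superkey FD — the relation is in 3NF.

3NF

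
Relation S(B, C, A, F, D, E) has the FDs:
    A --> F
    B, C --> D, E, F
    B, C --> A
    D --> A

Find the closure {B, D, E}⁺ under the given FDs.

Start with {B, D, E}.
D --> A applies; add {A} → now {A, B, D, E}.
A --> F applies; add {F} → now {A, B, D, E, F}.
No further FD applies.

{A, B, D, E, F}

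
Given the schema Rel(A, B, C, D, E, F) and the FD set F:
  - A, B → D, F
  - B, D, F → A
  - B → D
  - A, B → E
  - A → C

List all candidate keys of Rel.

{A, B}, {B, F}

No FD produces {B}, so it must be in every candidate key.
Closure of {A, B} is {A, B, C, D, E, F}, the whole schema; {A, B} is a candidate key.
Closure of {B, F} is {A, B, C, D, E, F}, the whole schema; {B, F} is a candidate key.
No proper subset of any of these is a key, and no other minimal superkey exists.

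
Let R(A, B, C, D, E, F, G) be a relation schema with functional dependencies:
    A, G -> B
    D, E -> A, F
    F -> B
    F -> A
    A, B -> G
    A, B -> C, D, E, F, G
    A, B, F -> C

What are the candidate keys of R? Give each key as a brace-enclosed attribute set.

{F}⁺ = {A, B, C, D, E, F, G}, which is every attribute, so {F} is a candidate key.
{A, B}⁺ = {A, B, C, D, E, F, G}, which is every attribute, so {A, B} is a candidate key.
{A, G}⁺ = {A, B, C, D, E, F, G}, which is every attribute, so {A, G} is a candidate key.
{D, E}⁺ = {A, B, C, D, E, F, G}, which is every attribute, so {D, E} is a candidate key.
No proper subset of any of these is a key, and no other minimal superkey exists.

{A, B}, {A, G}, {D, E}, {F}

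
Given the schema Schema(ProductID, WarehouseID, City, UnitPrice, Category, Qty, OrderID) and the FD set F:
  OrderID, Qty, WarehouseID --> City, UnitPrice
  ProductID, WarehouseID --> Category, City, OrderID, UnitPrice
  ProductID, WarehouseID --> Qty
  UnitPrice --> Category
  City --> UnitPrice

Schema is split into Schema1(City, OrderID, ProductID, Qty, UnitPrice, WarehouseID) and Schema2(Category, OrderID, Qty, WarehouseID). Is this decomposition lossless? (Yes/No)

Yes

Schema1 ∩ Schema2 = {OrderID, Qty, WarehouseID}; its closure under F is {Category, City, OrderID, Qty, UnitPrice, WarehouseID}.
Since Schema2 ⊆ {Category, City, OrderID, Qty, UnitPrice, WarehouseID}, the intersection is a superkey of Schema2; the decomposition is lossless.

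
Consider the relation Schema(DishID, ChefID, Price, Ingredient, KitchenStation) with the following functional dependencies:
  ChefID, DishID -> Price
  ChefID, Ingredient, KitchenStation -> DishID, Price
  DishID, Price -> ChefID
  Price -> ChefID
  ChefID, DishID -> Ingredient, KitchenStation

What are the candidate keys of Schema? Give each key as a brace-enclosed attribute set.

{ChefID, DishID}⁺ = {ChefID, DishID, Ingredient, KitchenStation, Price} — all of the relation — so {ChefID, DishID} is a candidate key.
{DishID, Price}⁺ = {ChefID, DishID, Ingredient, KitchenStation, Price} — all of the relation — so {DishID, Price} is a candidate key.
{ChefID, Ingredient, KitchenStation}⁺ = {ChefID, DishID, Ingredient, KitchenStation, Price} — all of the relation — so {ChefID, Ingredient, KitchenStation} is a candidate key.
{Ingredient, KitchenStation, Price}⁺ = {ChefID, DishID, Ingredient, KitchenStation, Price} — all of the relation — so {Ingredient, KitchenStation, Price} is a candidate key.
No proper subset of any of these is a key, and no other minimal superkey exists.

{ChefID, DishID}, {ChefID, Ingredient, KitchenStation}, {DishID, Price}, {Ingredient, KitchenStation, Price}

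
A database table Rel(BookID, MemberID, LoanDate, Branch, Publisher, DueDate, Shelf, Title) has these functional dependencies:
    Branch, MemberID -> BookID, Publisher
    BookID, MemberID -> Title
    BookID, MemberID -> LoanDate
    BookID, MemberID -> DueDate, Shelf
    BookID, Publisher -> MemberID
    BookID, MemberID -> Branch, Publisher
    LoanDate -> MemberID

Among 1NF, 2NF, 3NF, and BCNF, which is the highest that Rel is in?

3NF

Candidate keys: {BookID, LoanDate}, {BookID, MemberID}, {BookID, Publisher}, {Branch, LoanDate}, {Branch, MemberID}. Prime attributes: {BookID, Branch, LoanDate, MemberID, Publisher}.
LoanDate -> MemberID breaks BCNF: {LoanDate}⁺ = {LoanDate, MemberID}, so {LoanDate} is not a superkey.
Since {MemberID} ⊆ prime attributes and every other non-superkey FD also has a prime right side, the schema is in 3NF.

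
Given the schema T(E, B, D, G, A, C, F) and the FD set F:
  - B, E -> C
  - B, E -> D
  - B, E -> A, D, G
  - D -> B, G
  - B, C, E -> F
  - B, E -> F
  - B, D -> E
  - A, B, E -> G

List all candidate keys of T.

{B, E}, {D}

{D} is a candidate key since {D}⁺ = {A, B, C, D, E, F, G} covers every attribute.
{B, E} is a candidate key since {B, E}⁺ = {A, B, C, D, E, F, G} covers every attribute.
These are minimal and exhaustive — every other superkey contains one of them.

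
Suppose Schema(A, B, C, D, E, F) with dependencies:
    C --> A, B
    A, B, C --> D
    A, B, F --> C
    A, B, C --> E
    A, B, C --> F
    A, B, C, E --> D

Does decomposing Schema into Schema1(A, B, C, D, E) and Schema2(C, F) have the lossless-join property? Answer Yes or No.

Yes

Schema1 ∩ Schema2 = {C}; its closure under F is {A, B, C, D, E, F}.
Since Schema1 ⊆ {A, B, C, D, E, F}, the intersection is a superkey of Schema1; the decomposition is lossless.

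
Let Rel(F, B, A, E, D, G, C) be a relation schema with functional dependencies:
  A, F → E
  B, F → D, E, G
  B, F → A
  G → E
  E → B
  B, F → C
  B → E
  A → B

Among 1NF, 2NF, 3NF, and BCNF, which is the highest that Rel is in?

Candidate keys: {A, F}, {B, F}, {E, F}, {F, G}. Prime attributes: {A, B, E, F, G}.
G → E breaks BCNF: {G}⁺ = {B, E, G}, so {G} is not a superkey.
Since {E} ⊆ prime attributes and every other non-superkey FD also has a prime right side, the schema is in 3NF.

3NF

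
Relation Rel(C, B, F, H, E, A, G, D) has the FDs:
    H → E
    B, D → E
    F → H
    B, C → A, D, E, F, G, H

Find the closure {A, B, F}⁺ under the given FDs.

Start with {A, B, F}.
F → H applies; add {H} → now {A, B, F, H}.
H → E applies; add {E} → now {A, B, E, F, H}.
No further FD applies.

{A, B, E, F, H}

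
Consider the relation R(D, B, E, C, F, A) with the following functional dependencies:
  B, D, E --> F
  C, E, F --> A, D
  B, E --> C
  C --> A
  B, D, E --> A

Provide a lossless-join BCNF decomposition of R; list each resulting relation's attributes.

{A, C}; {B, C, E}; {B, E, F}; {C, D, E, F}

Candidate keys of the original relation: {B, D, E}, {B, E, F}.
In {A, B, C, D, E, F}, {C, E, F} is not a superkey ({C, E, F}⁺ restricted to this set is {A, C, D, E, F}), so split on C, E, F --> A, D into {A, C, D, E, F} and {B, C, E, F}.
In {A, C, D, E, F}, {C} is not a superkey ({C}⁺ restricted to this set is {A, C}), so split on C --> A into {A, C} and {C, D, E, F}.
{A, C} is in BCNF.
{C, D, E, F} is in BCNF.
In {B, C, E, F}, {B, E} is not a superkey ({B, E}⁺ restricted to this set is {B, C, E}), so split on B, E --> C into {B, C, E} and {B, E, F}.
{B, C, E} is in BCNF.
{B, E, F} is in BCNF.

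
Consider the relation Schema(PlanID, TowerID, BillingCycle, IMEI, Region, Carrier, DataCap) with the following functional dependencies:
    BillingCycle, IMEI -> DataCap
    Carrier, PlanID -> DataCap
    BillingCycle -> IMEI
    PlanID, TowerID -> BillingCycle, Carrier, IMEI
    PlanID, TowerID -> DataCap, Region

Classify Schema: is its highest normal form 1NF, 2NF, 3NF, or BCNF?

2NF

Candidate key: {PlanID, TowerID}. Prime attributes: {PlanID, TowerID}.
BillingCycle, IMEI -> DataCap breaks BCNF: {BillingCycle, IMEI}⁺ = {BillingCycle, DataCap, IMEI}, so {BillingCycle, IMEI} is not a superkey.
Because {DataCap} is non-prime and the left side of BillingCycle, IMEI -> DataCap is not a superkey, the relation is not in 3NF.
No non-prime attribute depends on a proper subset of any candidate key, so 2NF holds.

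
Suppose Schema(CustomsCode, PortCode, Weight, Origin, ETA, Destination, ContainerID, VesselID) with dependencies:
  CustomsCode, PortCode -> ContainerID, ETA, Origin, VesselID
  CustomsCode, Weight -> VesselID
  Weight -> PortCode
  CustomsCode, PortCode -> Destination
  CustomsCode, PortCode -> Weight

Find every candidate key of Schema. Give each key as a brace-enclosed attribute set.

{CustomsCode, PortCode}, {CustomsCode, Weight}

Attributes never on any right-hand side: {CustomsCode} — every candidate key must contain it.
Closure of {CustomsCode, PortCode} is {ContainerID, CustomsCode, Destination, ETA, Origin, PortCode, VesselID, Weight}, the whole schema; {CustomsCode, PortCode} is a candidate key.
Closure of {CustomsCode, Weight} is {ContainerID, CustomsCode, Destination, ETA, Origin, PortCode, VesselID, Weight}, the whole schema; {CustomsCode, Weight} is a candidate key.
No proper subset of any of these is a key, and no other minimal superkey exists.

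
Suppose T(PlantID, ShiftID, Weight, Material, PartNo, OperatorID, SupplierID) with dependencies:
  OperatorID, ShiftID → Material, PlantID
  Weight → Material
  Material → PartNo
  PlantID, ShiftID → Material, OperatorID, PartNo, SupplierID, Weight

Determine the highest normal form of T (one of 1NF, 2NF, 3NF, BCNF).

Candidate keys: {OperatorID, ShiftID}, {PlantID, ShiftID}. Prime attributes: {OperatorID, PlantID, ShiftID}.
For Weight → Material we have {Weight}⁺ = {Material, PartNo, Weight}; {Weight} is not a superkey, so BCNF fails.
Weight → Material has non-prime {Material} on the right and a non-superkey on the left, so 3NF fails.
No non-prime attribute depends on a proper subset of any candidate key, so 2NF holds.

2NF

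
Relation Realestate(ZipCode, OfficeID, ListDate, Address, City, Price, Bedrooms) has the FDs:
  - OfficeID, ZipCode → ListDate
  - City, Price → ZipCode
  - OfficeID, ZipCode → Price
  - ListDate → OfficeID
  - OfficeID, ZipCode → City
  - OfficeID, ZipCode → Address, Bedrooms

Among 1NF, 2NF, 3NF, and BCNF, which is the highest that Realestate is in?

3NF

Candidate keys: {City, ListDate, Price}, {City, OfficeID, Price}, {ListDate, ZipCode}, {OfficeID, ZipCode}. Prime attributes: {City, ListDate, OfficeID, Price, ZipCode}.
For City, Price → ZipCode we have {City, Price}⁺ = {City, Price, ZipCode}; {City, Price} is not a superkey, so BCNF fails.
But every attribute on its right side ({ZipCode}) is prime, and the same holds for every other non-superkey FD, so 3NF still holds.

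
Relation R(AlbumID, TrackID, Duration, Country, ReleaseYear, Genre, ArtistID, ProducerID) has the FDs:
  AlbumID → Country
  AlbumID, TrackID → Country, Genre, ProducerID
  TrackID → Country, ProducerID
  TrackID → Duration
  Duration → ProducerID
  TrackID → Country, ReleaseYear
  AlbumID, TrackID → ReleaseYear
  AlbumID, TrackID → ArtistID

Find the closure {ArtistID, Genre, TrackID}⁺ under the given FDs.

{ArtistID, Country, Duration, Genre, ProducerID, ReleaseYear, TrackID}

Start with {ArtistID, Genre, TrackID}.
TrackID → Country, ProducerID applies; add {Country, ProducerID} → now {ArtistID, Country, Genre, ProducerID, TrackID}.
TrackID → Duration applies; add {Duration} → now {ArtistID, Country, Duration, Genre, ProducerID, TrackID}.
TrackID → Country, ReleaseYear applies; add {ReleaseYear} → now {ArtistID, Country, Duration, Genre, ProducerID, ReleaseYear, TrackID}.
No further FD applies.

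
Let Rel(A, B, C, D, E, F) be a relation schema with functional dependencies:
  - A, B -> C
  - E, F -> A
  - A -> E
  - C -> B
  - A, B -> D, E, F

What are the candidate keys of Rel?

{A, B}⁺ = {A, B, C, D, E, F}, which is every attribute, so {A, B} is a candidate key.
{A, C}⁺ = {A, B, C, D, E, F}, which is every attribute, so {A, C} is a candidate key.
{B, E, F}⁺ = {A, B, C, D, E, F}, which is every attribute, so {B, E, F} is a candidate key.
{C, E, F}⁺ = {A, B, C, D, E, F}, which is every attribute, so {C, E, F} is a candidate key.
Any other superkey properly contains one of these, so there are no further candidate keys.

{A, B}, {A, C}, {B, E, F}, {C, E, F}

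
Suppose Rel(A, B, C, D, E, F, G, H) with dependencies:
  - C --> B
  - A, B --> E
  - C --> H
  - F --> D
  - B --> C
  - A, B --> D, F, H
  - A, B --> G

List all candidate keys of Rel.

{A, B}, {A, C}

Attributes never on any right-hand side: {A} — every candidate key must contain it.
Closure of {A, B} is {A, B, C, D, E, F, G, H}, the whole schema; {A, B} is a candidate key.
Closure of {A, C} is {A, B, C, D, E, F, G, H}, the whole schema; {A, C} is a candidate key.
No proper subset of any of these is a key, and no other minimal superkey exists.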